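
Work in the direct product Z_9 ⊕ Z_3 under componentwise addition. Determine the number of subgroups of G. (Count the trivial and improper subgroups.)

|G| = 27, so by Lagrange every subgroup order divides 27. Divisors: 1, 3, 9, 27.
Subgroups by order — order 1: 1; order 3: 4; order 9: 4; order 27: 1.
Total: 1 + 4 + 4 + 1 = 10.

10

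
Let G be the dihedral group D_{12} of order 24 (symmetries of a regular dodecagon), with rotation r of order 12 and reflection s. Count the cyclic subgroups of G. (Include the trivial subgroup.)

Each element a generates a cyclic subgroup ⟨a⟩; distinct elements may generate the same one (a cyclic group of order d has φ(d) generators).
Cyclic subgroups by order — order 1: 1; order 2: 13; order 3: 1; order 4: 1; order 6: 1; order 12: 1.
Total: 18.

18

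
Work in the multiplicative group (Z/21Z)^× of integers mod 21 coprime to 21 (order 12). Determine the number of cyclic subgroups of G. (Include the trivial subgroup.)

8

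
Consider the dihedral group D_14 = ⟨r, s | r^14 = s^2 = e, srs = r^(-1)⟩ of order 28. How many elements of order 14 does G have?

The elements of order 14 are: r, r^3, r^5, r^9, r^11, r^13.
That's 6.

6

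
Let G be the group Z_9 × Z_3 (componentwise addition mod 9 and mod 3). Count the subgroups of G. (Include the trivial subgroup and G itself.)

10

|G| = 27, so by Lagrange every subgroup order divides 27. Divisors: 1, 3, 9, 27.
Subgroups by order — order 1: 1; order 3: 4; order 9: 4; order 27: 1.
Total: 1 + 4 + 4 + 1 = 10.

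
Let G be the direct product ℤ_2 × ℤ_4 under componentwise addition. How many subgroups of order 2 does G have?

3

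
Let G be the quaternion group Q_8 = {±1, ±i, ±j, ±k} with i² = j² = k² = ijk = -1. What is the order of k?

Computing powers of k: the smallest k with (k)^k = e is k = 4.

4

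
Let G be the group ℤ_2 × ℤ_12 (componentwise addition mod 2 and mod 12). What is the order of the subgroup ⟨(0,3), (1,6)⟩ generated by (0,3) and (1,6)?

8

|⟨(0,3)⟩| = 4 and |⟨(1,6)⟩| = 2, so |H| is a multiple of lcm(4, 2) = 4 and divides |G| = 24.
Closing under the operation: H = {(0,0), (0,3), (0,6), (0,9), (1,0), (1,3), (1,6), (1,9)}, so |H| = 8.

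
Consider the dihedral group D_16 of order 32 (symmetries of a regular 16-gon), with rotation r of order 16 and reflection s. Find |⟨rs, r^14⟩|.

16

|⟨rs⟩| = 2 and |⟨r^14⟩| = 8, so |H| is a multiple of lcm(2, 8) = 8 and divides |G| = 32.
Closing under the operation: H = {e, r^2, r^4, r^6, r^8, r^10, r^12, r^14, rs, r^3s, r^5s, r^7s, r^9s, r^11s, r^13s, r^15s}, so |H| = 16.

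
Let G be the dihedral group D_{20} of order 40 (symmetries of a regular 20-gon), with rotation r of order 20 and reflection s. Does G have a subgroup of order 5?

5 | 40. A subgroup of order 5 is {e, r^4, r^8, r^12, r^16}.

Yes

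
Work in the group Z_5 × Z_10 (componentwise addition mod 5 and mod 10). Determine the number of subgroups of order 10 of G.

6

|G| = 50 and 10 | 50, so subgroups of order 10 are possible by Lagrange.
The subgroups of order 10 are: {(0,0), (0,1), (0,2), (0,3), (0,4), (0,5), (0,6), (0,7), (0,8), (0,9)}; {(0,0), (0,5), (1,0), (1,5), (2,0), (2,5), (3,0), (3,5), (4,0), (4,5)}; {(0,0), (0,5), (1,1), (1,6), (2,2), (2,7), (3,3), (3,8), (4,4), (4,9)}; {(0,0), (0,5), (1,2), (1,7), (2,4), (2,9), (3,1), (3,6), (4,3), (4,8)}; … (6 in all).
So G has 6 subgroups of order 10.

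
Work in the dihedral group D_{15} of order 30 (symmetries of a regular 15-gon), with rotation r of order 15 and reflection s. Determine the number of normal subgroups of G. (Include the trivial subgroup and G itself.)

5

G has 28 subgroups. Checking conjugation-invariance by order — order 1: 1/1 normal; order 2: 0/15 normal; order 3: 1/1 normal; order 5: 1/1 normal; order 6: 0/5 normal; order 10: 0/3 normal; order 15: 1/1 normal; order 30: 1/1 normal.
Total normal subgroups: 5.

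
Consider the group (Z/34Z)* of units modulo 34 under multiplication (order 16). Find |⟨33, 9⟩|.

8

|⟨33⟩| = 2 and |⟨9⟩| = 8, so |H| is a multiple of lcm(2, 8) = 8 and divides |G| = 16.
Closing under the operation: H = {1, 9, 13, 15, 19, 21, 25, 33}, so |H| = 8.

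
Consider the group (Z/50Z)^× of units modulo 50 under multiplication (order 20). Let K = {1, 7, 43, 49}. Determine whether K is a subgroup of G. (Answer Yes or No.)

|K| = 4 divides |G| = 20, consistent with Lagrange.
K contains the identity, every element's inverse is in K, and K is closed under ·: it is a subgroup.
In fact K = ⟨43⟩.

Yes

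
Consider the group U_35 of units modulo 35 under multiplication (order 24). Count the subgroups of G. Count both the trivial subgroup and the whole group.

16

|G| = 24, so by Lagrange every subgroup order divides 24. Divisors: 1, 2, 3, 4, 6, 8, 12, 24.
Subgroups by order — order 1: 1; order 2: 3; order 3: 1; order 4: 3; order 6: 3; order 8: 1; order 12: 3; order 24: 1.
Total: 1 + 3 + 1 + 3 + 3 + 1 + 3 + 1 = 16.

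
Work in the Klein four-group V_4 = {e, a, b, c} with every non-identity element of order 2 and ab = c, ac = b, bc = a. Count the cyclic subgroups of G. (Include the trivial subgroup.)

Each element a generates a cyclic subgroup ⟨a⟩; distinct elements may generate the same one (a cyclic group of order d has φ(d) generators).
Cyclic subgroups by order — order 1: 1; order 2: 3.
Total: 4.

4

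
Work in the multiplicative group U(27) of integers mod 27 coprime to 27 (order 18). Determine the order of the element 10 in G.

3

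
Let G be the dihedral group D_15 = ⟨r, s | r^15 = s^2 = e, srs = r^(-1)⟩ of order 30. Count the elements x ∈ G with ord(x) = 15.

8

The elements of order 15 are: r, r^2, r^4, r^7, r^8, r^11, r^13, r^14.
That's 8.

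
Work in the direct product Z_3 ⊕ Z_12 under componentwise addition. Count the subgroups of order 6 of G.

|G| = 36 and 6 | 36, so subgroups of order 6 are possible by Lagrange.
The subgroups of order 6 are: {(0,0), (0,2), (0,4), (0,6), (0,8), (0,10)}; {(0,0), (0,6), (1,0), (1,6), (2,0), (2,6)}; {(0,0), (0,6), (1,4), (1,10), (2,2), (2,8)}; {(0,0), (0,6), (1,2), (1,8), (2,4), (2,10)}.
So G has 4 subgroups of order 6.

4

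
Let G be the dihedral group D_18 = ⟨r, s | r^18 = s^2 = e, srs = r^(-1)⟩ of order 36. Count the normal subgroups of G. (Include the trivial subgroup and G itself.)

9

G has 45 subgroups. Checking conjugation-invariance by order — order 1: 1/1 normal; order 2: 1/19 normal; order 3: 1/1 normal; order 4: 0/9 normal; order 6: 1/7 normal; order 9: 1/1 normal; order 12: 0/3 normal; order 18: 3/3 normal; order 36: 1/1 normal.
Total normal subgroups: 9.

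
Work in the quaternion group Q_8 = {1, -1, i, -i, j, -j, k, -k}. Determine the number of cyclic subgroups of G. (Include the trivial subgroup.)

A cyclic subgroup of order d is generated by each of its φ(d) elements of order d, so the cyclic subgroups of order d number (#elements of order d)/φ(d).
Cyclic subgroups by order — order 1: 1; order 2: 1; order 4: 3.
Total: 5.

5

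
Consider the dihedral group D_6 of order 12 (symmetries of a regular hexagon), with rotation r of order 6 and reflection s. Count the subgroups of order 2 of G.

7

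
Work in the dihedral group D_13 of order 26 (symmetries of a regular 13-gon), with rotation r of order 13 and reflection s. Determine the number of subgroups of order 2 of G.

13

|G| = 26 and 2 | 26, so subgroups of order 2 are possible by Lagrange.
The subgroups of order 2 are: {e, r^10s}; {e, r^11s}; {e, r^12s}; {e, r^2s}; … (13 in all).
So G has 13 subgroups of order 2.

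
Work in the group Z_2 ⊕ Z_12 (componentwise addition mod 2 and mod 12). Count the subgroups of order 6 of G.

3

|G| = 24 and 6 | 24, so subgroups of order 6 are possible by Lagrange.
The subgroups of order 6 are: {(0,0), (0,2), (0,4), (0,6), (0,8), (0,10)}; {(0,0), (0,4), (0,8), (1,0), (1,4), (1,8)}; {(0,0), (0,4), (0,8), (1,2), (1,6), (1,10)}.
So G has 3 subgroups of order 6.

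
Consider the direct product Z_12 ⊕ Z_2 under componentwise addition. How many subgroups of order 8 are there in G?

1

|G| = 24 and 8 | 24, so subgroups of order 8 are possible by Lagrange.
The subgroups of order 8 are: {(0,0), (0,1), (3,0), (3,1), (6,0), (6,1), (9,0), (9,1)}.
So G has 1 subgroup of order 8.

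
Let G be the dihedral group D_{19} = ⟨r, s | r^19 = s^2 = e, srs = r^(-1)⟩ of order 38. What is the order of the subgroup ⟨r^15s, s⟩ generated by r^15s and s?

|⟨r^15s⟩| = 2 and |⟨s⟩| = 2, so |H| is a multiple of lcm(2, 2) = 2 and divides |G| = 38.
Closing {r^15s, s} under the group operation gives all of G, so |H| = 38.

38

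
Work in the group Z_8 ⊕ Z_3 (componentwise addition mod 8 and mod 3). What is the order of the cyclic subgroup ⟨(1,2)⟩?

The order of (1,2) in Z_8 × Z_3 is lcm(ord(1) in Z_8, ord(2) in Z_3).
ord(1) = 8 and ord(2) = 3, so |⟨(1,2)⟩| = lcm(8, 3) = 24.

24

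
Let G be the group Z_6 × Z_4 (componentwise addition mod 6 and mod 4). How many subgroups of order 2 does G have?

|G| = 24 and 2 | 24, so subgroups of order 2 are possible by Lagrange.
The subgroups of order 2 are: {(0,0), (0,2)}; {(0,0), (3,0)}; {(0,0), (3,2)}.
So G has 3 subgroups of order 2.

3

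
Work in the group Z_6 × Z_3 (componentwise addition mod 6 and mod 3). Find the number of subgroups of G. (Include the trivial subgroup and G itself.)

12

|G| = 18, so by Lagrange every subgroup order divides 18. Divisors: 1, 2, 3, 6, 9, 18.
Subgroups by order — order 1: 1; order 2: 1; order 3: 4; order 6: 4; order 9: 1; order 18: 1.
Total: 1 + 1 + 4 + 4 + 1 + 1 = 12.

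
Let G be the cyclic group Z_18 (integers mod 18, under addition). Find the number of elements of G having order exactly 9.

6

In a cyclic group of order 18, the number of elements of order d (for d | 18) is φ(d).
φ(9) = 6.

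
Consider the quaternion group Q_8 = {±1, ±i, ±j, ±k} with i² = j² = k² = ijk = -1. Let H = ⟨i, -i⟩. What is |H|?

4

|⟨i⟩| = 4 and |⟨-i⟩| = 4, so |H| is a multiple of lcm(4, 4) = 4 and divides |G| = 8.
Closing under the operation: H = {1, -1, i, -i}, so |H| = 4.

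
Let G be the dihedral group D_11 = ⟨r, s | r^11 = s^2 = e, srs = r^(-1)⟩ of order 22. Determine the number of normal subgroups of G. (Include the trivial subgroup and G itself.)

G has 14 subgroups. Checking conjugation-invariance by order — order 1: 1/1 normal; order 2: 0/11 normal; order 11: 1/1 normal; order 22: 1/1 normal.
Total normal subgroups: 3.

3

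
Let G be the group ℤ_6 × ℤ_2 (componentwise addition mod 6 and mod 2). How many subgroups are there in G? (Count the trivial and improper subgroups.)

|G| = 12, so by Lagrange every subgroup order divides 12. Divisors: 1, 2, 3, 4, 6, 12.
Subgroups by order — order 1: 1; order 2: 3; order 3: 1; order 4: 1; order 6: 3; order 12: 1.
Total: 1 + 3 + 1 + 1 + 3 + 1 = 10.

10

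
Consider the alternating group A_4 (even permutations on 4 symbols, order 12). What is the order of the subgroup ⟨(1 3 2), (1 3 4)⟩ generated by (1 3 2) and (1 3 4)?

12

|⟨(1 3 2)⟩| = 3 and |⟨(1 3 4)⟩| = 3, so |H| is a multiple of lcm(3, 3) = 3 and divides |G| = 12.
Closing {(1 3 2), (1 3 4)} under the group operation gives all of G, so |H| = 12.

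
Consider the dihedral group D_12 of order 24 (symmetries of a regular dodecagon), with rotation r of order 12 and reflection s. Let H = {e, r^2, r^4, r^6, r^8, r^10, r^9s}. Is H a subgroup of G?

No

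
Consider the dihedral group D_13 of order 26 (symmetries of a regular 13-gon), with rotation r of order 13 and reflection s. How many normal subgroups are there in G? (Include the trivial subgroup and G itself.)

G has 16 subgroups. Checking conjugation-invariance by order — order 1: 1/1 normal; order 2: 0/13 normal; order 13: 1/1 normal; order 26: 1/1 normal.
Total normal subgroups: 3.

3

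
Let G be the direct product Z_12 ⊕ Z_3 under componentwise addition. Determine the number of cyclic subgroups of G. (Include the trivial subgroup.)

15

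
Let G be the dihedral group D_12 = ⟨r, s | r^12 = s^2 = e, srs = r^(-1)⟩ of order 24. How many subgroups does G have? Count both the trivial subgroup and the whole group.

34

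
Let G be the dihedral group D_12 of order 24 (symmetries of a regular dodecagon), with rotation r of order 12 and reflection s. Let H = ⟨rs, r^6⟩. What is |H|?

4

|⟨rs⟩| = 2 and |⟨r^6⟩| = 2, so |H| is a multiple of lcm(2, 2) = 2 and divides |G| = 24.
Closing under the operation: H = {e, r^6, rs, r^7s}, so |H| = 4.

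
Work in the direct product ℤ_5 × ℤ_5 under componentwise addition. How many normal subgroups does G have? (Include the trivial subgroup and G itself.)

8

G is abelian, so every subgroup is normal.
G has 8 subgroups in total, hence 8 normal subgroups.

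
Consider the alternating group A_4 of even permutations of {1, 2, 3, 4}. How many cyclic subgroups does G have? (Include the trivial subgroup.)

A cyclic subgroup of order d is generated by each of its φ(d) elements of order d, so the cyclic subgroups of order d number (#elements of order d)/φ(d).
Cyclic subgroups by order — order 1: 1; order 2: 3; order 3: 4.
Total: 8.

8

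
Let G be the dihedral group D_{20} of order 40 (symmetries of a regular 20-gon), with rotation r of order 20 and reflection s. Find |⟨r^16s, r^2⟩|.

20

|⟨r^16s⟩| = 2 and |⟨r^2⟩| = 10, so |H| is a multiple of lcm(2, 10) = 10 and divides |G| = 40.
Closing under the operation: H = {e, r^2, r^4, r^6, r^8, r^10, r^12, r^14, r^16, r^18, s, r^2s, r^4s, r^6s, r^8s, r^10s, r^12s, r^14s, r^16s, r^18s}, so |H| = 20.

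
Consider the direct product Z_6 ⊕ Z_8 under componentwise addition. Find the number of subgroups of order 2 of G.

|G| = 48 and 2 | 48, so subgroups of order 2 are possible by Lagrange.
The subgroups of order 2 are: {(0,0), (0,4)}; {(0,0), (3,0)}; {(0,0), (3,4)}.
So G has 3 subgroups of order 2.

3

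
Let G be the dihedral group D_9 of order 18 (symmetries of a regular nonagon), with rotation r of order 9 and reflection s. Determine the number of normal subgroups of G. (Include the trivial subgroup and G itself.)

G has 16 subgroups. Checking conjugation-invariance by order — order 1: 1/1 normal; order 2: 0/9 normal; order 3: 1/1 normal; order 6: 0/3 normal; order 9: 1/1 normal; order 18: 1/1 normal.
Total normal subgroups: 4.

4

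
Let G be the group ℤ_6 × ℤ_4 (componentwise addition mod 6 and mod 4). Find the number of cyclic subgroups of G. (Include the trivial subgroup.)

12

A cyclic subgroup of order d is generated by each of its φ(d) elements of order d, so the cyclic subgroups of order d number (#elements of order d)/φ(d).
Cyclic subgroups by order — order 1: 1; order 2: 3; order 3: 1; order 4: 2; order 6: 3; order 12: 2.
Total: 12.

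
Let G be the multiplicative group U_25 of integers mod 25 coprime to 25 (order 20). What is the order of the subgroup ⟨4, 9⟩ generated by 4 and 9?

10

|⟨4⟩| = 10 and |⟨9⟩| = 10, so |H| is a multiple of lcm(10, 10) = 10 and divides |G| = 20.
Closing under the operation: H = {1, 4, 6, 9, 11, 14, 16, 19, 21, 24}, so |H| = 10.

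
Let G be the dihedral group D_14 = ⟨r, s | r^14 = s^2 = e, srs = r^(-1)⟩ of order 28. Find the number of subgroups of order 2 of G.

|G| = 28 and 2 | 28, so subgroups of order 2 are possible by Lagrange.
The subgroups of order 2 are: {e, r^10s}; {e, r^11s}; {e, r^12s}; {e, r^13s}; … (15 in all).
So G has 15 subgroups of order 2.

15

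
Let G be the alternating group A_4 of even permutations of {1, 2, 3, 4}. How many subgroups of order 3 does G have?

4

|G| = 12 and 3 | 12, so subgroups of order 3 are possible by Lagrange.
The subgroups of order 3 are: {e, (1 2 3), (1 3 2)}; {e, (1 2 4), (1 4 2)}; {e, (1 3 4), (1 4 3)}; {e, (2 3 4), (2 4 3)}.
So G has 4 subgroups of order 3.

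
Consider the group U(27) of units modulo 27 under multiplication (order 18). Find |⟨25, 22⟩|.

9

|⟨25⟩| = 9 and |⟨22⟩| = 9, so |H| is a multiple of lcm(9, 9) = 9 and divides |G| = 18.
Closing under the operation: H = {1, 4, 7, 10, 13, 16, 19, 22, 25}, so |H| = 9.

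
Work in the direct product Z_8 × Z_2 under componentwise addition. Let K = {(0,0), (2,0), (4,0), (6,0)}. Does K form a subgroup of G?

Yes

|K| = 4 divides |G| = 16, consistent with Lagrange.
K contains the identity, every element's inverse is in K, and K is closed under +: it is a subgroup.
In fact K = ⟨(6,0)⟩.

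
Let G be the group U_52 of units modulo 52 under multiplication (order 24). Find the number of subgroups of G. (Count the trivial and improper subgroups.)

16

|G| = 24, so by Lagrange every subgroup order divides 24. Divisors: 1, 2, 3, 4, 6, 8, 12, 24.
Subgroups by order — order 1: 1; order 2: 3; order 3: 1; order 4: 3; order 6: 3; order 8: 1; order 12: 3; order 24: 1.
Total: 1 + 3 + 1 + 3 + 3 + 1 + 3 + 1 = 16.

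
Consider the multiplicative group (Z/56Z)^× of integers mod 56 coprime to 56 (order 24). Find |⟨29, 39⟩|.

|⟨29⟩| = 2 and |⟨39⟩| = 6, so |H| is a multiple of lcm(2, 6) = 6 and divides |G| = 24.
Closing under the operation: H = {1, 9, 11, 15, 23, 25, 29, 37, 39, 43, 51, 53}, so |H| = 12.

12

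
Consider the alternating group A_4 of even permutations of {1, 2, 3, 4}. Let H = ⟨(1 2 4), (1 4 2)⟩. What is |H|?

3

|⟨(1 2 4)⟩| = 3 and |⟨(1 4 2)⟩| = 3, so |H| is a multiple of lcm(3, 3) = 3 and divides |G| = 12.
Closing under the operation: H = {e, (1 2 4), (1 4 2)}, so |H| = 3.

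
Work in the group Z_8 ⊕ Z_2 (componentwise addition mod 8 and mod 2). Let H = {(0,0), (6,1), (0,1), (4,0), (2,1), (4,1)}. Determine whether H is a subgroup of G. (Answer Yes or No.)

No

|H| = 6 does not divide |G| = 16, so by Lagrange H is not a subgroup.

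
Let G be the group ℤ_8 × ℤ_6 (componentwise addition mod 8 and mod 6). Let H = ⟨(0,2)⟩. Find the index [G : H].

|⟨(0,2)⟩| = 3 and |G| = 48.
By Lagrange, [G : H] = |G|/|H| = 48/3 = 16.

16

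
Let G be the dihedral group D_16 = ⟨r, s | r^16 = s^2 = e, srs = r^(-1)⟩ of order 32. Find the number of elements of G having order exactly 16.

8

The elements of order 16 are: r, r^3, r^5, r^7, r^9, r^11, r^13, r^15.
That's 8.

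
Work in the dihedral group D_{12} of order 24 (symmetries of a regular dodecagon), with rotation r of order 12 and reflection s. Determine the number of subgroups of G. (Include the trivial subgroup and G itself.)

|G| = 24, so by Lagrange every subgroup order divides 24. Divisors: 1, 2, 3, 4, 6, 8, 12, 24.
Subgroups by order — order 1: 1; order 2: 13; order 3: 1; order 4: 7; order 6: 5; order 8: 3; order 12: 3; order 24: 1.
Total: 1 + 13 + 1 + 7 + 5 + 3 + 3 + 1 = 34.

34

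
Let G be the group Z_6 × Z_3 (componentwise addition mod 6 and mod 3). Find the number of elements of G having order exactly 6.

8

An element (a,b) has order lcm(ord(a), ord(b)); count pairs with lcm equal to 6.
Enumerating gives 8 such elements.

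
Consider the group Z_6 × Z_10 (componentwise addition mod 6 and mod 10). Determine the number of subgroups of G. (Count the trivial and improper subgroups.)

|G| = 60, so by Lagrange every subgroup order divides 60. Divisors: 1, 2, 3, 4, 5, 6, 10, 12, 15, 20, 30, 60.
Subgroups by order — order 1: 1; order 2: 3; order 3: 1; order 4: 1; order 5: 1; order 6: 3; order 10: 3; order 12: 1; order 15: 1; order 20: 1; order 30: 3; order 60: 1.
Total: 1 + 3 + 1 + 1 + 1 + 3 + 3 + 1 + 1 + 1 + 3 + 1 = 20.

20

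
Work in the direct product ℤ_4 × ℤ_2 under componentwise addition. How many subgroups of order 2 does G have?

|G| = 8 and 2 | 8, so subgroups of order 2 are possible by Lagrange.
The subgroups of order 2 are: {(0,0), (0,1)}; {(0,0), (2,0)}; {(0,0), (2,1)}.
So G has 3 subgroups of order 2.

3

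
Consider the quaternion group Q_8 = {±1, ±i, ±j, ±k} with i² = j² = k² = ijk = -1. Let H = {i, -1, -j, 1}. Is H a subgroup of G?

-j ∈ H but its inverse j ∉ H, so H is not a subgroup.

No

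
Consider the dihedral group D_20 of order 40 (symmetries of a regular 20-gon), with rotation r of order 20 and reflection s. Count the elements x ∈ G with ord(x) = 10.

The elements of order 10 are: r^2, r^6, r^14, r^18.
That's 4.

4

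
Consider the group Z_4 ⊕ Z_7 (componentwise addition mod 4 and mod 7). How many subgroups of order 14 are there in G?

1

|G| = 28 and 14 | 28, so subgroups of order 14 are possible by Lagrange.
The subgroups of order 14 are: {(0,0), (0,1), (0,2), (0,3), (0,4), (0,5), (0,6), (2,0), (2,1), (2,2), (2,3), (2,4), (2,5), (2,6)}.
So G has 1 subgroup of order 14.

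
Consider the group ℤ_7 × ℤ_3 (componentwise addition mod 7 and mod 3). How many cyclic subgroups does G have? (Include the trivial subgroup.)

4

Group the elements of G by the cyclic subgroup they generate; each cyclic subgroup of order d accounts for φ(d) elements.
Cyclic subgroups by order — order 1: 1; order 3: 1; order 7: 1; order 21: 1.
Total: 4.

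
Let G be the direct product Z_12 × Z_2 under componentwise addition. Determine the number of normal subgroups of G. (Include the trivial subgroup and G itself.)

16

G is abelian, so every subgroup is normal.
G has 16 subgroups in total, hence 16 normal subgroups.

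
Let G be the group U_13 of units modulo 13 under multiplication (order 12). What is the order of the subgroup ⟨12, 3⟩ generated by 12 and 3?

|⟨12⟩| = 2 and |⟨3⟩| = 3, so |H| is a multiple of lcm(2, 3) = 6 and divides |G| = 12.
Closing under the operation: H = {1, 3, 4, 9, 10, 12}, so |H| = 6.

6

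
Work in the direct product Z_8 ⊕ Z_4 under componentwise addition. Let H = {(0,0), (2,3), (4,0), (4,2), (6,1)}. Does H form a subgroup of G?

No

|H| = 5 does not divide |G| = 32, so by Lagrange H is not a subgroup.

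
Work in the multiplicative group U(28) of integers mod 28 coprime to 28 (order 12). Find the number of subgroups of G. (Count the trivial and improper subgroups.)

10

|G| = 12, so by Lagrange every subgroup order divides 12. Divisors: 1, 2, 3, 4, 6, 12.
Subgroups by order — order 1: 1; order 2: 3; order 3: 1; order 4: 1; order 6: 3; order 12: 1.
Total: 1 + 3 + 1 + 1 + 3 + 1 = 10.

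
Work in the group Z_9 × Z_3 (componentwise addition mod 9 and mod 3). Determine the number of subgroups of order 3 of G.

|G| = 27 and 3 | 27, so subgroups of order 3 are possible by Lagrange.
The subgroups of order 3 are: {(0,0), (0,1), (0,2)}; {(0,0), (3,0), (6,0)}; {(0,0), (3,1), (6,2)}; {(0,0), (3,2), (6,1)}.
So G has 4 subgroups of order 3.

4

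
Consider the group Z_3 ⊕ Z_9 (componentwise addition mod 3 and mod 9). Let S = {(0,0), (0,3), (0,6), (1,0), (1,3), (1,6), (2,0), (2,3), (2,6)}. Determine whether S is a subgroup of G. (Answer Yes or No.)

Yes

|S| = 9 divides |G| = 27, consistent with Lagrange.
S contains the identity, every element's inverse is in S, and S is closed under +: it is a subgroup.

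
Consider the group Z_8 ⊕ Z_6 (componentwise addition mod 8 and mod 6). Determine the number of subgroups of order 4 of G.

3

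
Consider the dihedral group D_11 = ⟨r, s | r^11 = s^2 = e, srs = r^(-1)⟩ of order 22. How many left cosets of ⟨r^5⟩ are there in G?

|⟨r^5⟩| = 11 and |G| = 22.
By Lagrange, [G : H] = |G|/|H| = 22/11 = 2.

2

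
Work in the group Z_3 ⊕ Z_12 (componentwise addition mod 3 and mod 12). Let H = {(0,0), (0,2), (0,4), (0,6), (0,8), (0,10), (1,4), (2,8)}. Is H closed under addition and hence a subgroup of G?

|H| = 8 does not divide |G| = 36, so by Lagrange H is not a subgroup.

No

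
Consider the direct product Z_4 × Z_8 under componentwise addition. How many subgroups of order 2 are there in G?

3

|G| = 32 and 2 | 32, so subgroups of order 2 are possible by Lagrange.
The subgroups of order 2 are: {(0,0), (0,4)}; {(0,0), (2,0)}; {(0,0), (2,4)}.
So G has 3 subgroups of order 2.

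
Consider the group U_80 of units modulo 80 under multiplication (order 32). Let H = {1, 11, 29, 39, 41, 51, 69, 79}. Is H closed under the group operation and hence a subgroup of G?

|H| = 8 divides |G| = 32, consistent with Lagrange.
H contains the identity, every element's inverse is in H, and H is closed under ·: it is a subgroup.

Yes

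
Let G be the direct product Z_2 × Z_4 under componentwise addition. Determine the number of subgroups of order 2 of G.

3

|G| = 8 and 2 | 8, so subgroups of order 2 are possible by Lagrange.
The subgroups of order 2 are: {(0,0), (0,2)}; {(0,0), (1,0)}; {(0,0), (1,2)}.
So G has 3 subgroups of order 2.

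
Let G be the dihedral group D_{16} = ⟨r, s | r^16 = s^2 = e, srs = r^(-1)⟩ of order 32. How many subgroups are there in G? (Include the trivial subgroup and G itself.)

|G| = 32, so by Lagrange every subgroup order divides 32. Divisors: 1, 2, 4, 8, 16, 32.
Subgroups by order — order 1: 1; order 2: 17; order 4: 9; order 8: 5; order 16: 3; order 32: 1.
Total: 1 + 17 + 9 + 5 + 3 + 1 = 36.

36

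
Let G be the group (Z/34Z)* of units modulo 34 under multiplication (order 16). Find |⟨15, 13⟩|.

|⟨15⟩| = 8 and |⟨13⟩| = 4, so |H| is a multiple of lcm(8, 4) = 8 and divides |G| = 16.
Closing under the operation: H = {1, 9, 13, 15, 19, 21, 25, 33}, so |H| = 8.

8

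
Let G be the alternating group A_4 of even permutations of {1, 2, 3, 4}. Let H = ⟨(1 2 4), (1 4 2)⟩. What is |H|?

3

|⟨(1 2 4)⟩| = 3 and |⟨(1 4 2)⟩| = 3, so |H| is a multiple of lcm(3, 3) = 3 and divides |G| = 12.
Closing under the operation: H = {e, (1 2 4), (1 4 2)}, so |H| = 3.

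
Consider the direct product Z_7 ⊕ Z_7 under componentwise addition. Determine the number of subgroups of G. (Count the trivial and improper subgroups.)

|G| = 49, so by Lagrange every subgroup order divides 49. Divisors: 1, 7, 49.
Subgroups by order — order 1: 1; order 7: 8; order 49: 1.
Total: 1 + 8 + 1 = 10.

10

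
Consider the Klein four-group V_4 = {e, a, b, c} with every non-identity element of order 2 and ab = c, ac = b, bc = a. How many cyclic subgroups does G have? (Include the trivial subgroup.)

4

A cyclic subgroup of order d is generated by each of its φ(d) elements of order d, so the cyclic subgroups of order d number (#elements of order d)/φ(d).
Cyclic subgroups by order — order 1: 1; order 2: 3.
Total: 4.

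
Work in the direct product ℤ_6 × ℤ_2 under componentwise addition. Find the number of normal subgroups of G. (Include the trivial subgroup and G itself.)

G is abelian, so every subgroup is normal.
G has 10 subgroups in total, hence 10 normal subgroups.

10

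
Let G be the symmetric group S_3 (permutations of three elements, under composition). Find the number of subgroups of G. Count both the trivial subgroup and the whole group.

|G| = 6, so by Lagrange every subgroup order divides 6. Divisors: 1, 2, 3, 6.
Subgroups by order — order 1: 1; order 2: 3; order 3: 1; order 6: 1.
Total: 1 + 3 + 1 + 1 = 6.

6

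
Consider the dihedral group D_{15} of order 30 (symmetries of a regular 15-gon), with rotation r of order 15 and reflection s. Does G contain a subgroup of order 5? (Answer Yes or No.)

Yes

5 | 30. A subgroup of order 5 is {e, r^3, r^6, r^9, r^12}.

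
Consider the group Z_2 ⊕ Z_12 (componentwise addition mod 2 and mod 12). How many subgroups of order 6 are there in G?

|G| = 24 and 6 | 24, so subgroups of order 6 are possible by Lagrange.
The subgroups of order 6 are: {(0,0), (0,2), (0,4), (0,6), (0,8), (0,10)}; {(0,0), (0,4), (0,8), (1,0), (1,4), (1,8)}; {(0,0), (0,4), (0,8), (1,2), (1,6), (1,10)}.
So G has 3 subgroups of order 6.

3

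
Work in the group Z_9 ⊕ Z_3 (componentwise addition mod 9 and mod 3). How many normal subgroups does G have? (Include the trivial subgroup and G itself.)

10

G is abelian, so every subgroup is normal.
G has 10 subgroups in total, hence 10 normal subgroups.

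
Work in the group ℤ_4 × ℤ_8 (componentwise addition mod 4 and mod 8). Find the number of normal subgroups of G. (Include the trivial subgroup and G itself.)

22

G is abelian, so every subgroup is normal.
G has 22 subgroups in total, hence 22 normal subgroups.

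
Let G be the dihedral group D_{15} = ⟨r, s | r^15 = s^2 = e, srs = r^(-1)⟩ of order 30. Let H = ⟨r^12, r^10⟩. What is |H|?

15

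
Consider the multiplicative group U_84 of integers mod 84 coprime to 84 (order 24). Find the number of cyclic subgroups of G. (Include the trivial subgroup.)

A cyclic subgroup of order d is generated by each of its φ(d) elements of order d, so the cyclic subgroups of order d number (#elements of order d)/φ(d).
Cyclic subgroups by order — order 1: 1; order 2: 7; order 3: 1; order 6: 7.
Total: 16.

16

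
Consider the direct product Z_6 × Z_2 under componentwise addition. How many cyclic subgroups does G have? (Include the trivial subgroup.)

8

A cyclic subgroup of order d is generated by each of its φ(d) elements of order d, so the cyclic subgroups of order d number (#elements of order d)/φ(d).
Cyclic subgroups by order — order 1: 1; order 2: 3; order 3: 1; order 6: 3.
Total: 8.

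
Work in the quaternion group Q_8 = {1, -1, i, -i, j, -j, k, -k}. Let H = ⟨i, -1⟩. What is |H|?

4

|⟨i⟩| = 4 and |⟨-1⟩| = 2, so |H| is a multiple of lcm(4, 2) = 4 and divides |G| = 8.
Closing under the operation: H = {1, -1, i, -i}, so |H| = 4.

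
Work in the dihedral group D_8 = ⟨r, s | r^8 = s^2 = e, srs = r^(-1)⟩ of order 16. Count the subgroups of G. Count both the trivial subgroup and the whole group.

19

|G| = 16, so by Lagrange every subgroup order divides 16. Divisors: 1, 2, 4, 8, 16.
Subgroups by order — order 1: 1; order 2: 9; order 4: 5; order 8: 3; order 16: 1.
Total: 1 + 9 + 5 + 3 + 1 = 19.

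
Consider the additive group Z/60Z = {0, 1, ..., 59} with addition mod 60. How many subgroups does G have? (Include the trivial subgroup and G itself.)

12

A cyclic group of order 60 has exactly one subgroup for each divisor of 60.
Divisors of 60: 1, 2, 3, 4, 5, 6, 10, 12, 15, 20, 30, 60.
So Z/60Z has 12 subgroups.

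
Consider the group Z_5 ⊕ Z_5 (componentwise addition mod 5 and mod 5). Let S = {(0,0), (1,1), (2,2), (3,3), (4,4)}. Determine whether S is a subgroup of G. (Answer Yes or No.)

|S| = 5 divides |G| = 25, consistent with Lagrange.
S contains the identity, every element's inverse is in S, and S is closed under +: it is a subgroup.
In fact S = ⟨(4,4)⟩.

Yes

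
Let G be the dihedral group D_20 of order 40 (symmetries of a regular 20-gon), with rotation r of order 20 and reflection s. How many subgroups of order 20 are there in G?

3

|G| = 40 and 20 | 40, so subgroups of order 20 are possible by Lagrange.
The subgroups of order 20 are: {e, r, r^2, r^3, r^4, r^5, r^6, r^7, r^8, r^9, r^10, r^11, r^12, r^13, r^14, r^15, r^16, r^17, r^18, r^19}; {e, r^2, r^4, r^6, r^8, r^10, r^12, r^14, r^16, r^18, s, r^2s, r^4s, r^6s, r^8s, r^10s, r^12s, r^14s, r^16s, r^18s}; {e, r^2, r^4, r^6, r^8, r^10, r^12, r^14, r^16, r^18, rs, r^3s, r^5s, r^7s, r^9s, r^11s, r^13s, r^15s, r^17s, r^19s}.
So G has 3 subgroups of order 20.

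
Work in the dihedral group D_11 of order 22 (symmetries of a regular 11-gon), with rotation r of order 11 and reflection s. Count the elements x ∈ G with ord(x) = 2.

Enumerating element orders in G gives 11 elements of order 2.

11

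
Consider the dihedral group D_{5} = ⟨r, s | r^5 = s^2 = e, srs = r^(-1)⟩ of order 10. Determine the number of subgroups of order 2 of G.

5

|G| = 10 and 2 | 10, so subgroups of order 2 are possible by Lagrange.
The subgroups of order 2 are: {e, r^2s}; {e, r^3s}; {e, r^4s}; {e, rs}; … (5 in all).
So G has 5 subgroups of order 2.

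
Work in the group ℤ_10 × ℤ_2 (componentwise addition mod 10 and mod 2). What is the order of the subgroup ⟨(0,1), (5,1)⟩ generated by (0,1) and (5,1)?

|⟨(0,1)⟩| = 2 and |⟨(5,1)⟩| = 2, so |H| is a multiple of lcm(2, 2) = 2 and divides |G| = 20.
Closing under the operation: H = {(0,0), (0,1), (5,0), (5,1)}, so |H| = 4.

4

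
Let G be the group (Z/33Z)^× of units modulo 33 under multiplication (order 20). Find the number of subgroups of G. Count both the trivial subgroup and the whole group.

|G| = 20, so by Lagrange every subgroup order divides 20. Divisors: 1, 2, 4, 5, 10, 20.
Subgroups by order — order 1: 1; order 2: 3; order 4: 1; order 5: 1; order 10: 3; order 20: 1.
Total: 1 + 3 + 1 + 1 + 3 + 1 = 10.

10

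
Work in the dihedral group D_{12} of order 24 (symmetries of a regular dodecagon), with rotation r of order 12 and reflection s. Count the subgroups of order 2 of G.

13

|G| = 24 and 2 | 24, so subgroups of order 2 are possible by Lagrange.
The subgroups of order 2 are: {e, r^10s}; {e, r^11s}; {e, r^2s}; {e, r^3s}; … (13 in all).
So G has 13 subgroups of order 2.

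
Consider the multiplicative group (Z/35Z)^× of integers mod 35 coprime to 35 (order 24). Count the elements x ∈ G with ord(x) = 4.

The elements of order 4 are: 8, 13, 22, 27.
That's 4.

4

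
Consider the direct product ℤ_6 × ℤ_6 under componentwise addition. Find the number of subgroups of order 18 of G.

|G| = 36 and 18 | 36, so subgroups of order 18 are possible by Lagrange.
The subgroups of order 18 are: {(0,0), (0,1), (0,2), (0,3), (0,4), (0,5), (2,0), (2,1), (2,2), (2,3), (2,4), (2,5), (4,0), (4,1), (4,2), (4,3), (4,4), (4,5)}; {(0,0), (0,2), (0,4), (1,0), (1,2), (1,4), (2,0), (2,2), (2,4), (3,0), (3,2), (3,4), (4,0), (4,2), (4,4), (5,0), (5,2), (5,4)}; {(0,0), (0,2), (0,4), (1,1), (1,3), (1,5), (2,0), (2,2), (2,4), (3,1), (3,3), (3,5), (4,0), (4,2), (4,4), (5,1), (5,3), (5,5)}.
So G has 3 subgroups of order 18.

3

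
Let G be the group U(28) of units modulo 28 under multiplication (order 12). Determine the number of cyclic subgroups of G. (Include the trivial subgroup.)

8

Each element a generates a cyclic subgroup ⟨a⟩; distinct elements may generate the same one (a cyclic group of order d has φ(d) generators).
Cyclic subgroups by order — order 1: 1; order 2: 3; order 3: 1; order 6: 3.
Total: 8.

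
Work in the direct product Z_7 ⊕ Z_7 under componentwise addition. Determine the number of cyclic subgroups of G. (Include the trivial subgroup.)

Each element a generates a cyclic subgroup ⟨a⟩; distinct elements may generate the same one (a cyclic group of order d has φ(d) generators).
Cyclic subgroups by order — order 1: 1; order 7: 8.
Total: 9.

9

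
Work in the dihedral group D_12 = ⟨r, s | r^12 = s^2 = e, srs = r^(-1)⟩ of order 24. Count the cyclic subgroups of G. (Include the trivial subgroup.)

A cyclic subgroup of order d is generated by each of its φ(d) elements of order d, so the cyclic subgroups of order d number (#elements of order d)/φ(d).
Cyclic subgroups by order — order 1: 1; order 2: 13; order 3: 1; order 4: 1; order 6: 1; order 12: 1.
Total: 18.

18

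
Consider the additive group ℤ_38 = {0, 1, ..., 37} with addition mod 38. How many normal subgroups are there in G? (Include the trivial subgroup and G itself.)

G is abelian, so every subgroup is normal.
G has 4 subgroups in total, hence 4 normal subgroups.

4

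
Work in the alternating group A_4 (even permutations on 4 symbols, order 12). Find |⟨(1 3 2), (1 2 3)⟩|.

3

|⟨(1 3 2)⟩| = 3 and |⟨(1 2 3)⟩| = 3, so |H| is a multiple of lcm(3, 3) = 3 and divides |G| = 12.
Closing under the operation: H = {e, (1 2 3), (1 3 2)}, so |H| = 3.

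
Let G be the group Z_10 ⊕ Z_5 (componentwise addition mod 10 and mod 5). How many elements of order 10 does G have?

An element (a,b) has order lcm(ord(a), ord(b)); count pairs with lcm equal to 10.
Enumerating gives 24 such elements.

24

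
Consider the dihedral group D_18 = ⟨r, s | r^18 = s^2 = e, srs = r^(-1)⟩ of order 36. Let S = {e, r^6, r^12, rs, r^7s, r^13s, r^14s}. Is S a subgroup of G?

|S| = 7 does not divide |G| = 36, so by Lagrange S is not a subgroup.

No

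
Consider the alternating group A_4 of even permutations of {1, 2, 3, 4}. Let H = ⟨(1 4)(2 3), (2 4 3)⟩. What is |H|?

|⟨(1 4)(2 3)⟩| = 2 and |⟨(2 4 3)⟩| = 3, so |H| is a multiple of lcm(2, 3) = 6 and divides |G| = 12.
Closing {(1 4)(2 3), (2 4 3)} under the group operation gives all of G, so |H| = 12.

12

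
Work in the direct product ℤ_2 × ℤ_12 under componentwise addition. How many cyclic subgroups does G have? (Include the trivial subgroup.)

Each element a generates a cyclic subgroup ⟨a⟩; distinct elements may generate the same one (a cyclic group of order d has φ(d) generators).
Cyclic subgroups by order — order 1: 1; order 2: 3; order 3: 1; order 4: 2; order 6: 3; order 12: 2.
Total: 12.

12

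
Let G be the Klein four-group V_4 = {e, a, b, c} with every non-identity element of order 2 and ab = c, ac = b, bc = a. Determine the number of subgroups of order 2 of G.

|G| = 4 and 2 | 4, so subgroups of order 2 are possible by Lagrange.
The subgroups of order 2 are: {e, a}; {e, b}; {e, c}.
So G has 3 subgroups of order 2.

3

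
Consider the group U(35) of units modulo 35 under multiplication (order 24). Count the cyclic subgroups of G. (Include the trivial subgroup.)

12

A cyclic subgroup of order d is generated by each of its φ(d) elements of order d, so the cyclic subgroups of order d number (#elements of order d)/φ(d).
Cyclic subgroups by order — order 1: 1; order 2: 3; order 3: 1; order 4: 2; order 6: 3; order 12: 2.
Total: 12.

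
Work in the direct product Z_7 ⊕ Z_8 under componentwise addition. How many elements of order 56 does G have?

An element (a,b) has order lcm(ord(a), ord(b)); count pairs with lcm equal to 56.
Enumerating gives 24 such elements.

24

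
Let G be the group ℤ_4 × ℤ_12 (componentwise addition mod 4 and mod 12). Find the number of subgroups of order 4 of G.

7

|G| = 48 and 4 | 48, so subgroups of order 4 are possible by Lagrange.
The subgroups of order 4 are: {(0,0), (0,3), (0,6), (0,9)}; {(0,0), (0,6), (2,0), (2,6)}; {(0,0), (0,6), (2,3), (2,9)}; {(0,0), (1,0), (2,0), (3,0)}; … (7 in all).
So G has 7 subgroups of order 4.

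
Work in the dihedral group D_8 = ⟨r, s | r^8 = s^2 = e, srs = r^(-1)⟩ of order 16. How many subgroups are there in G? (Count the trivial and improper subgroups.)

19

|G| = 16, so by Lagrange every subgroup order divides 16. Divisors: 1, 2, 4, 8, 16.
Subgroups by order — order 1: 1; order 2: 9; order 4: 5; order 8: 3; order 16: 1.
Total: 1 + 9 + 5 + 3 + 1 = 19.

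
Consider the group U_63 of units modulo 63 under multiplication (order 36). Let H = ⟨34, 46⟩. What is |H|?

18

|⟨34⟩| = 6 and |⟨46⟩| = 3, so |H| is a multiple of lcm(6, 3) = 6 and divides |G| = 36.
Closing under the operation: H = {1, 4, 10, 13, 16, 19, 22, 25, 31, 34, 37, 40, 43, 46, 52, 55, 58, 61}, so |H| = 18.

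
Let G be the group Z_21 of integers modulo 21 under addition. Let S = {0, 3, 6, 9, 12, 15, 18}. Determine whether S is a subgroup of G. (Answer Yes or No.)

|S| = 7 divides |G| = 21, consistent with Lagrange.
S contains the identity, every element's inverse is in S, and S is closed under +: it is a subgroup.
In fact S = ⟨18⟩.

Yes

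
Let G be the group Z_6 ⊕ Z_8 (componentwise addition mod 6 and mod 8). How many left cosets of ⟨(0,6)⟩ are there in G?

|⟨(0,6)⟩| = 4 and |G| = 48.
By Lagrange, [G : H] = |G|/|H| = 48/4 = 12.

12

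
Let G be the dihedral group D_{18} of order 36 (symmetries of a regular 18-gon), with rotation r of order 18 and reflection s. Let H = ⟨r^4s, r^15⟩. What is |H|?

12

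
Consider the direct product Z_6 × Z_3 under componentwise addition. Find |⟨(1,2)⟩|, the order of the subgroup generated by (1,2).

6

The order of (1,2) in Z_6 × Z_3 is lcm(ord(1) in Z_6, ord(2) in Z_3).
ord(1) = 6 and ord(2) = 3, so |⟨(1,2)⟩| = lcm(6, 3) = 6.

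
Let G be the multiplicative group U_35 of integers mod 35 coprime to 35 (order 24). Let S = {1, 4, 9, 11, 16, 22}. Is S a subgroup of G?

22 ∈ S but its inverse 8 ∉ S, so S is not a subgroup.

No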